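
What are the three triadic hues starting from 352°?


Triadic: equally spaced at 120° intervals
H1 = 352°
H2 = (352 + 120) mod 360 = 112°
H3 = (352 + 240) mod 360 = 232°
Triadic = 352°, 112°, 232°


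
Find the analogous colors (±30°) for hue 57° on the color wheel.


Base hue: 57°
Left analog: (57 - 30) mod 360 = 27°
Right analog: (57 + 30) mod 360 = 87°
Analogous hues = 27° and 87°


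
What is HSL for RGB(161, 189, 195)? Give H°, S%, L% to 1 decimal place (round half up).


Normalize: R'=161/255≈0.6314, G'=189/255≈0.7412, B'=195/255≈0.7647
Max=195/255, Min=161/255, Δ=Max-Min=34/255
L = (Max+Min)/2 = (195+161)/510 = 356/510 = 0.69803… → L = 69.8%
L > 0.5 → S = Δ/(2-Max-Min) = 34/(510-195-161) = 34/154 = 0.22077… → S = 22.1%
(the 1/255 factors cancel in S and H, so raw channel differences can be used)
Max is B' → H = 60 × ((R-G)/Δ + 4) = 60 × ((161-189)/34 + 4)
  -28/34 + 4 = -0.8235… + 4 = 3.1764…
  H = 60 × 3.1764… = 190.588…° → H = 190.6°
= HSL(190.6°, 22.1%, 69.8%)


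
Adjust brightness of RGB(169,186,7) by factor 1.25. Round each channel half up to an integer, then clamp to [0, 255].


Multiply each channel by 1.25, round half up, clamp to [0, 255]
R: 169×1.25 = 211.25 → round → 211
G: 186×1.25 = 232.5 → round → 233
B: 7×1.25 = 8.75 → round → 9
= RGB(211, 233, 9)


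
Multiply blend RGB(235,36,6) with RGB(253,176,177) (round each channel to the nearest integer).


Multiply: C = A×B/255, rounded to nearest integer
R: 235×253/255 = 59455/255 ≈ 233.157 → 233
G: 36×176/255 = 6336/255 ≈ 24.847 → 25
B: 6×177/255 = 1062/255 ≈ 4.165 → 4
= RGB(233, 25, 4)


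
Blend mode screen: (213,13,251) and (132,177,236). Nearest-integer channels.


Screen: C = 255 - (255-A)×(255-B)/255, rounded to nearest integer
R: 255 - (255-213)×(255-132)/255 = 255 - 5166/255 ≈ 255 - 20.259 = 234.741 → 235
G: 255 - (255-13)×(255-177)/255 = 255 - 18876/255 ≈ 255 - 74.024 = 180.976 → 181
B: 255 - (255-251)×(255-236)/255 = 255 - 76/255 ≈ 255 - 0.298 = 254.702 → 255
= RGB(235, 181, 255)


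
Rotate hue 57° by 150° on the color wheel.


New hue = (H + rotation) mod 360
New hue = (57 + 150) mod 360
= 207 mod 360
= 207°


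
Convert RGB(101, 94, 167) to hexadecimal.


R = 101 → 65 (hex)
G = 94 → 5E (hex)
B = 167 → A7 (hex)
Hex = #655EA7


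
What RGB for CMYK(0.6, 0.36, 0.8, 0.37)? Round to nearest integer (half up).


R = 255 × (1-C) × (1-K) = 255 × 0.40 × 0.63 = 64.26 → 64
G = 255 × (1-M) × (1-K) = 255 × 0.64 × 0.63 = 102.816 → 103
B = 255 × (1-Y) × (1-K) = 255 × 0.20 × 0.63 = 32.13 → 32
= RGB(64, 103, 32)


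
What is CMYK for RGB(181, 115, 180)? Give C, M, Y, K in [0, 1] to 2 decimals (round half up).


R'=181/255≈0.7098, G'=115/255≈0.4510, B'=180/255≈0.7059
K = 1 - max(R',G',B') = 1 - 181/255 = 74/255 = 0.29019… → 0.29
(1-R'-K)/(1-K) simplifies to (max-R)/max with max = 181:
C = (181-181)/181 = 0/181 = 0 → 0.00
M = (181-115)/181 = 66/181 = 0.36464… → 0.36
Y = (181-180)/181 = 1/181 = 0.00552… → 0.01
= CMYK(0.00, 0.36, 0.01, 0.29)


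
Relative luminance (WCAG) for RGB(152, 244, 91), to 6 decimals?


Linearize each channel (sRGB transfer function): c = v/255; c_lin = c/12.92 if c ≤ 0.04045, else ((c+0.055)/1.055)^2.4
  R: 152/255 ≈ 0.596078 > 0.04045 → ((0.596078+0.055)/1.055)^2.4 ≈ 0.313989
  G: 244/255 ≈ 0.956863 > 0.04045 → ((0.956863+0.055)/1.055)^2.4 ≈ 0.904661
  B: 91/255 ≈ 0.356863 > 0.04045 → ((0.356863+0.055)/1.055)^2.4 ≈ 0.104616
R_lin = 0.313989, G_lin = 0.904661, B_lin = 0.104616
L = 0.2126×R + 0.7152×G + 0.0722×B
L = 0.2126×0.313989 + 0.7152×0.904661 + 0.0722×0.104616
L ≈ 0.721321


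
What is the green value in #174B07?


Color: #174B07
R = 17 = 23
G = 4B = 75
B = 07 = 7
Green = 75


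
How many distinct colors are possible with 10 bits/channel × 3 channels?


Total bits = 10 bits/channel × 3 channels = 30 bits
Distinct colors = 2^30
= 1,073,741,824 colors


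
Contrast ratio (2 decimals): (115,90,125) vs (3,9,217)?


Linearize each sRGB channel c=v/255: c/12.92 if c ≤ 0.04045 else ((c+0.055)/1.055)^2.4
L = 0.2126×R_lin + 0.7152×G_lin + 0.0722×B_lin
Color 1 (115,90,125):
  R=115: 115/255≈0.4510 > 0.04045 → ((0.4510+0.055)/1.055)^2.4 ≈ 0.17144
  G=90: 90/255≈0.3529 > 0.04045 → ((0.3529+0.055)/1.055)^2.4 ≈ 0.10224
  B=125: 125/255≈0.4902 > 0.04045 → ((0.4902+0.055)/1.055)^2.4 ≈ 0.20508
  L1 = 0.2126×0.17144 + 0.7152×0.10224 + 0.0722×0.20508 ≈ 0.12438
Color 2 (3,9,217):
  R=3: 3/255≈0.0118 ≤ 0.04045 → 0.0118/12.92 ≈ 0.00091
  G=9: 9/255≈0.0353 ≤ 0.04045 → 0.0353/12.92 ≈ 0.00273
  B=217: 217/255≈0.8510 > 0.04045 → ((0.8510+0.055)/1.055)^2.4 ≈ 0.69387
  L2 = 0.2126×0.00091 + 0.7152×0.00273 + 0.0722×0.69387 ≈ 0.05224
Lighter = 0.12438, Darker = 0.05224
Ratio = (L_lighter + 0.05) / (L_darker + 0.05)
Ratio = (0.12438 + 0.05) / (0.05224 + 0.05) = 0.17438 / 0.10224 ≈ 1.7055
Ratio ≈ 1.71:1


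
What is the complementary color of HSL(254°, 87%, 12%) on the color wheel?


Complement = opposite side of color wheel = hue + 180°
H' = (254 + 180) mod 360 = 74°
S and L unchanged.
= HSL(74°, 87%, 12%)


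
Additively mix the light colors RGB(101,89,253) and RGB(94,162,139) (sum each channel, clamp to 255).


Additive: each channel = min(255, C₁+C₂)
R: 101+94 = 195 → 195
G: 89+162 = 251 → 251
B: 253+139 = 392 → 255
= RGB(195, 251, 255)


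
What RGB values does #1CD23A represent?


1C → 28 (R)
D2 → 210 (G)
3A → 58 (B)
= RGB(28, 210, 58)


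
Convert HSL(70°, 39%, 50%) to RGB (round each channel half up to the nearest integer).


H=70°, S=0.39, L=0.50
C = (1-|2L-1|)×S = (1-|0.00|)×0.39 = 0.39
H' = H/60 = 70/60 ≈ 1.1667; X = C×(1-|H' mod 2 - 1|) = 0.325
m = L - C/2 = 0.50 - 0.195 = 0.305
Sector ⌊H'⌋ = 1 → (R',G',B') = (0.325, 0.39, 0.0)
RGB = ((R'+m)×255, (G'+m)×255, (B'+m)×255) = (160.65, 177.225, 77.775)
Round half up → RGB(161, 177, 78)


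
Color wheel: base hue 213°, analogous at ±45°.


Base hue: 213°
Left analog: (213 - 45) mod 360 = 168°
Right analog: (213 + 45) mod 360 = 258°
Analogous hues = 168° and 258°


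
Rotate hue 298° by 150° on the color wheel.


New hue = (H + rotation) mod 360
New hue = (298 + 150) mod 360
= 448 mod 360
= 88°


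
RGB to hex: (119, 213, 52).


R = 119 → 77 (hex)
G = 213 → D5 (hex)
B = 52 → 34 (hex)
Hex = #77D534


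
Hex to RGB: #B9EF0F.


B9 → 185 (R)
EF → 239 (G)
0F → 15 (B)
= RGB(185, 239, 15)


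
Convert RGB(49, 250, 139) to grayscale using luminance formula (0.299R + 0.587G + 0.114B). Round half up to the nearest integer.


Gray = 0.299×R + 0.587×G + 0.114×B
Gray = 0.299×49 + 0.587×250 + 0.114×139
Gray = 14.651 + 146.750 + 15.846
Gray = 177.247 → round half up → 177
Gray = 177


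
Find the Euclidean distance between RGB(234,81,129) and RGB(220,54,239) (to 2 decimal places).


d = √[(R₁-R₂)² + (G₁-G₂)² + (B₁-B₂)²]
d = √[(234-220)² + (81-54)² + (129-239)²]
d = √[196 + 729 + 12100]
d = √13025
d ≈ 114.13


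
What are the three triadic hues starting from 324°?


Triadic: equally spaced at 120° intervals
H1 = 324°
H2 = (324 + 120) mod 360 = 84°
H3 = (324 + 240) mod 360 = 204°
Triadic = 324°, 84°, 204°


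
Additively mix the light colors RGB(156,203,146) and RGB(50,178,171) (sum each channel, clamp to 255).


Additive: each channel = min(255, C₁+C₂)
R: 156+50 = 206 → 206
G: 203+178 = 381 → 255
B: 146+171 = 317 → 255
= RGB(206, 255, 255)


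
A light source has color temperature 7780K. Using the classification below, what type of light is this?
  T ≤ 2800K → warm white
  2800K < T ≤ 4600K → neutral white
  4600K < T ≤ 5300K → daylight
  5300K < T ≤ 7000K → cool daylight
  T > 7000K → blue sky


Temperature: 7780K
7780K > 7000K → blue sky
Classification: blue sky


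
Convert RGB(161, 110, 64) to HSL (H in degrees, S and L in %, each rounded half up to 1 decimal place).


Normalize: R'=161/255≈0.6314, G'=110/255≈0.4314, B'=64/255≈0.2510
Max=161/255, Min=64/255, Δ=Max-Min=97/255
L = (Max+Min)/2 = (161+64)/510 = 225/510 = 0.44117… → L = 44.1%
L ≤ 0.5 → S = Δ/(Max+Min) = 97/(161+64) = 97/225 = 0.43111… → S = 43.1%
(the 1/255 factors cancel in S and H, so raw channel differences can be used)
Max is R' → H = 60 × (((G-B)/Δ) mod 6) = 60 × (((110-64)/97) mod 6)
  46/97 = 0.4742…
  H = 60 × 0.4742… = 28.453…° → H = 28.5°
= HSL(28.5°, 43.1%, 44.1%)


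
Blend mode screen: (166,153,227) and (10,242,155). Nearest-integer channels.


Screen: C = 255 - (255-A)×(255-B)/255, rounded to nearest integer
R: 255 - (255-166)×(255-10)/255 = 255 - 21805/255 ≈ 255 - 85.510 = 169.490 → 169
G: 255 - (255-153)×(255-242)/255 = 255 - 1326/255 ≈ 255 - 5.200 = 249.800 → 250
B: 255 - (255-227)×(255-155)/255 = 255 - 2800/255 ≈ 255 - 10.980 = 244.020 → 244
= RGB(169, 250, 244)


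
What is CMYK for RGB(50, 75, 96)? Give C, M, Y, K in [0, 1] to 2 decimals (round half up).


R'=50/255≈0.1961, G'=75/255≈0.2941, B'=96/255≈0.3765
K = 1 - max(R',G',B') = 1 - 96/255 = 159/255 = 0.62352… → 0.62
(1-R'-K)/(1-K) simplifies to (max-R)/max with max = 96:
C = (96-50)/96 = 46/96 = 0.47916… → 0.48
M = (96-75)/96 = 21/96 = 0.21875 → 0.22
Y = (96-96)/96 = 0/96 = 0 → 0.00
= CMYK(0.48, 0.22, 0.00, 0.62)


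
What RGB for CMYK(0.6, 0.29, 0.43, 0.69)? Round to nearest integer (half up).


R = 255 × (1-C) × (1-K) = 255 × 0.40 × 0.31 = 31.62 → 32
G = 255 × (1-M) × (1-K) = 255 × 0.71 × 0.31 = 56.1255 → 56
B = 255 × (1-Y) × (1-K) = 255 × 0.57 × 0.31 = 45.0585 → 45
= RGB(32, 56, 45)


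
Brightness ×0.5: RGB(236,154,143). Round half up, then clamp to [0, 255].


Multiply each channel by 0.5, round half up, clamp to [0, 255]
R: 236×0.5 = 118
G: 154×0.5 = 77
B: 143×0.5 = 71.5 → round → 72
= RGB(118, 77, 72)


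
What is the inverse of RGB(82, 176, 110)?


Invert: (255-R, 255-G, 255-B)
R: 255-82 = 173
G: 255-176 = 79
B: 255-110 = 145
= RGB(173, 79, 145)


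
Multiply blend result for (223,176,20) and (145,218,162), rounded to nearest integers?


Multiply: C = A×B/255, rounded to nearest integer
R: 223×145/255 = 32335/255 ≈ 126.804 → 127
G: 176×218/255 = 38368/255 ≈ 150.463 → 150
B: 20×162/255 = 3240/255 ≈ 12.706 → 13
= RGB(127, 150, 13)


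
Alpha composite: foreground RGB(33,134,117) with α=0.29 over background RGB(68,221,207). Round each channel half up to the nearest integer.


C = α×F + (1-α)×B, with 1-α = 0.71
R: 0.29×33 + 0.71×68 = 9.57 + 48.28 = 57.85 → 58
G: 0.29×134 + 0.71×221 = 38.86 + 156.91 = 195.77 → 196
B: 0.29×117 + 0.71×207 = 33.93 + 146.97 = 180.90 → 181
= RGB(58, 196, 181)


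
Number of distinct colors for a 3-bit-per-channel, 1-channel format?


Total bits = 3 bits/channel × 1 channels = 3 bits
Distinct colors = 2^3
= 8 colors


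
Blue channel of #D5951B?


Color: #D5951B
R = D5 = 213
G = 95 = 149
B = 1B = 27
Blue = 27


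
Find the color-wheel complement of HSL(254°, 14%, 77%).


Complement = opposite side of color wheel = hue + 180°
H' = (254 + 180) mod 360 = 74°
S and L unchanged.
= HSL(74°, 14%, 77%)


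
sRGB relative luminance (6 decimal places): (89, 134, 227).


Linearize each channel (sRGB transfer function): c = v/255; c_lin = c/12.92 if c ≤ 0.04045, else ((c+0.055)/1.055)^2.4
  R: 89/255 ≈ 0.349020 > 0.04045 → ((0.349020+0.055)/1.055)^2.4 ≈ 0.099899
  G: 134/255 ≈ 0.525490 > 0.04045 → ((0.525490+0.055)/1.055)^2.4 ≈ 0.238398
  B: 227/255 ≈ 0.890196 > 0.04045 → ((0.890196+0.055)/1.055)^2.4 ≈ 0.768151
R_lin = 0.099899, G_lin = 0.238398, B_lin = 0.768151
L = 0.2126×R + 0.7152×G + 0.0722×B
L = 0.2126×0.099899 + 0.7152×0.238398 + 0.0722×0.768151
L ≈ 0.247201


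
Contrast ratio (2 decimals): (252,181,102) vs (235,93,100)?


Linearize each sRGB channel c=v/255: c/12.92 if c ≤ 0.04045 else ((c+0.055)/1.055)^2.4
L = 0.2126×R_lin + 0.7152×G_lin + 0.0722×B_lin
Color 1 (252,181,102):
  R=252: 252/255≈0.9882 > 0.04045 → ((0.9882+0.055)/1.055)^2.4 ≈ 0.97345
  G=181: 181/255≈0.7098 > 0.04045 → ((0.7098+0.055)/1.055)^2.4 ≈ 0.46208
  B=102: 102/255≈0.4000 > 0.04045 → ((0.4000+0.055)/1.055)^2.4 ≈ 0.13287
  L1 = 0.2126×0.97345 + 0.7152×0.46208 + 0.0722×0.13287 ≈ 0.54703
Color 2 (235,93,100):
  R=235: 235/255≈0.9216 > 0.04045 → ((0.9216+0.055)/1.055)^2.4 ≈ 0.83077
  G=93: 93/255≈0.3647 > 0.04045 → ((0.3647+0.055)/1.055)^2.4 ≈ 0.10946
  B=100: 100/255≈0.3922 > 0.04045 → ((0.3922+0.055)/1.055)^2.4 ≈ 0.12744
  L2 = 0.2126×0.83077 + 0.7152×0.10946 + 0.0722×0.12744 ≈ 0.26411
Lighter = 0.54703, Darker = 0.26411
Ratio = (L_lighter + 0.05) / (L_darker + 0.05)
Ratio = (0.54703 + 0.05) / (0.26411 + 0.05) = 0.59703 / 0.31411 ≈ 1.9007
Ratio ≈ 1.90:1


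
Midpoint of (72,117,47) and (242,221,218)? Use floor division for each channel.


Midpoint: each channel = ⌊(C₁+C₂)/2⌋
R: ⌊(72+242)/2⌋ = 157
G: ⌊(117+221)/2⌋ = 169
B: ⌊(47+218)/2⌋ = 132
= RGB(157, 169, 132)


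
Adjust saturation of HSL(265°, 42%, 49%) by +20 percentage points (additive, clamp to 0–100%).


Original S = 42%
Adjustment = +20 percentage points
New S = 42 + (20) = 62
Clamp to [0, 100] → 62
= HSL(265°, 62%, 49%)


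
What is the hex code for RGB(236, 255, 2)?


R = 236 → EC (hex)
G = 255 → FF (hex)
B = 2 → 02 (hex)
Hex = #ECFF02


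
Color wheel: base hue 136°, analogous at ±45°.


Base hue: 136°
Left analog: (136 - 45) mod 360 = 91°
Right analog: (136 + 45) mod 360 = 181°
Analogous hues = 91° and 181°


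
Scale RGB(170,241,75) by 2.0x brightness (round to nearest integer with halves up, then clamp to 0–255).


Multiply each channel by 2.0, round half up, clamp to [0, 255]
R: 170×2.0 = 340 → clamp → 255
G: 241×2.0 = 482 → clamp → 255
B: 75×2.0 = 150
= RGB(255, 255, 150)


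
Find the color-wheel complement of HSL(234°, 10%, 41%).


Complement = opposite side of color wheel = hue + 180°
H' = (234 + 180) mod 360 = 54°
S and L unchanged.
= HSL(54°, 10%, 41%)


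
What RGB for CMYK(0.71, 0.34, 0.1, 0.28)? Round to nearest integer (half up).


R = 255 × (1-C) × (1-K) = 255 × 0.29 × 0.72 = 53.244 → 53
G = 255 × (1-M) × (1-K) = 255 × 0.66 × 0.72 = 121.176 → 121
B = 255 × (1-Y) × (1-K) = 255 × 0.90 × 0.72 = 165.24 → 165
= RGB(53, 121, 165)


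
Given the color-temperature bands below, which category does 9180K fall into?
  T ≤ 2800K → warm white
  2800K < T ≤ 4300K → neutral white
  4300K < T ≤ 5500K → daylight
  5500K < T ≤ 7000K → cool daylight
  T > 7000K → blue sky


Temperature: 9180K
9180K > 7000K → blue sky
Classification: blue sky


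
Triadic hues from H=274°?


Triadic: equally spaced at 120° intervals
H1 = 274°
H2 = (274 + 120) mod 360 = 34°
H3 = (274 + 240) mod 360 = 154°
Triadic = 274°, 34°, 154°


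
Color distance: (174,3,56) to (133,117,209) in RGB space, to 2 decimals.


d = √[(R₁-R₂)² + (G₁-G₂)² + (B₁-B₂)²]
d = √[(174-133)² + (3-117)² + (56-209)²]
d = √[1681 + 12996 + 23409]
d = √38086
d ≈ 195.16


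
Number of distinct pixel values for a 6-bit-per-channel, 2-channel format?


Total bits = 6 bits/channel × 2 channels = 12 bits
Distinct pixel values = 2^12
= 4,096 pixel values


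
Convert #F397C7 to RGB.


F3 → 243 (R)
97 → 151 (G)
C7 → 199 (B)
= RGB(243, 151, 199)


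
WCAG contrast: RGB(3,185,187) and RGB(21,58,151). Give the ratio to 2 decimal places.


Linearize each sRGB channel c=v/255: c/12.92 if c ≤ 0.04045 else ((c+0.055)/1.055)^2.4
L = 0.2126×R_lin + 0.7152×G_lin + 0.0722×B_lin
Color 1 (3,185,187):
  R=3: 3/255≈0.0118 ≤ 0.04045 → 0.0118/12.92 ≈ 0.00091
  G=185: 185/255≈0.7255 > 0.04045 → ((0.7255+0.055)/1.055)^2.4 ≈ 0.48515
  B=187: 187/255≈0.7333 > 0.04045 → ((0.7333+0.055)/1.055)^2.4 ≈ 0.49693
  L1 = 0.2126×0.00091 + 0.7152×0.48515 + 0.0722×0.49693 ≈ 0.38305
Color 2 (21,58,151):
  R=21: 21/255≈0.0824 > 0.04045 → ((0.0824+0.055)/1.055)^2.4 ≈ 0.00750
  G=58: 58/255≈0.2275 > 0.04045 → ((0.2275+0.055)/1.055)^2.4 ≈ 0.04231
  B=151: 151/255≈0.5922 > 0.04045 → ((0.5922+0.055)/1.055)^2.4 ≈ 0.30947
  L2 = 0.2126×0.00750 + 0.7152×0.04231 + 0.0722×0.30947 ≈ 0.05420
Lighter = 0.38305, Darker = 0.05420
Ratio = (L_lighter + 0.05) / (L_darker + 0.05)
Ratio = (0.38305 + 0.05) / (0.05420 + 0.05) = 0.43305 / 0.10420 ≈ 4.1560
Ratio ≈ 4.16:1


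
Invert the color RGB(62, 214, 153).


Invert: (255-R, 255-G, 255-B)
R: 255-62 = 193
G: 255-214 = 41
B: 255-153 = 102
= RGB(193, 41, 102)


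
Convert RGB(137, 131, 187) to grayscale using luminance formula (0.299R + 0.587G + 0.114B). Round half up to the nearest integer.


Gray = 0.299×R + 0.587×G + 0.114×B
Gray = 0.299×137 + 0.587×131 + 0.114×187
Gray = 40.963 + 76.897 + 21.318
Gray = 139.178 → round half up → 139
Gray = 139


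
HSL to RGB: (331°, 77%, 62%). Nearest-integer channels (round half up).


H=331°, S=0.77, L=0.62
C = (1-|2L-1|)×S = (1-|0.24|)×0.77 = 0.5852
H' = H/60 = 331/60 ≈ 5.5167; X = C×(1-|H' mod 2 - 1|) ≈ 0.2828
m = L - C/2 = 0.62 - 0.2926 = 0.3274
Sector ⌊H'⌋ = 5 → (R',G',B') = (0.5852, 0.0, ≈0.2828)
RGB = ((R'+m)×255, (G'+m)×255, (B'+m)×255) = (232.713, 83.487, 155.6129)
Round half up → RGB(233, 83, 156)


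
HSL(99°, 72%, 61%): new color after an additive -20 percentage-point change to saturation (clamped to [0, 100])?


Original S = 72%
Adjustment = -20 percentage points
New S = 72 + (-20) = 52
Clamp to [0, 100] → 52
= HSL(99°, 52%, 61%)


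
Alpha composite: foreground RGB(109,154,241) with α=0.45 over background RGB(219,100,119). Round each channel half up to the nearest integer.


C = α×F + (1-α)×B, with 1-α = 0.55
R: 0.45×109 + 0.55×219 = 49.05 + 120.45 = 169.50 → 170
G: 0.45×154 + 0.55×100 = 69.30 + 55.00 = 124.30 → 124
B: 0.45×241 + 0.55×119 = 108.45 + 65.45 = 173.90 → 174
= RGB(170, 124, 174)


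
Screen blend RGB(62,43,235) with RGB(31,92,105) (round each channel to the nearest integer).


Screen: C = 255 - (255-A)×(255-B)/255, rounded to nearest integer
R: 255 - (255-62)×(255-31)/255 = 255 - 43232/255 ≈ 255 - 169.537 = 85.463 → 85
G: 255 - (255-43)×(255-92)/255 = 255 - 34556/255 ≈ 255 - 135.514 = 119.486 → 119
B: 255 - (255-235)×(255-105)/255 = 255 - 3000/255 ≈ 255 - 11.765 = 243.235 → 243
= RGB(85, 119, 243)


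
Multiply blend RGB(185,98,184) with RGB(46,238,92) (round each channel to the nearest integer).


Multiply: C = A×B/255, rounded to nearest integer
R: 185×46/255 = 8510/255 ≈ 33.373 → 33
G: 98×238/255 = 23324/255 ≈ 91.467 → 91
B: 184×92/255 = 16928/255 ≈ 66.384 → 66
= RGB(33, 91, 66)


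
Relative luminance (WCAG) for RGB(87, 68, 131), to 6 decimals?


Linearize each channel (sRGB transfer function): c = v/255; c_lin = c/12.92 if c ≤ 0.04045, else ((c+0.055)/1.055)^2.4
  R: 87/255 ≈ 0.341176 > 0.04045 → ((0.341176+0.055)/1.055)^2.4 ≈ 0.095307
  G: 68/255 ≈ 0.266667 > 0.04045 → ((0.266667+0.055)/1.055)^2.4 ≈ 0.057805
  B: 131/255 ≈ 0.513725 > 0.04045 → ((0.513725+0.055)/1.055)^2.4 ≈ 0.226966
R_lin = 0.095307, G_lin = 0.057805, B_lin = 0.226966
L = 0.2126×R + 0.7152×G + 0.0722×B
L = 0.2126×0.095307 + 0.7152×0.057805 + 0.0722×0.226966
L ≈ 0.077992


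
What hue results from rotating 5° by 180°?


New hue = (H + rotation) mod 360
New hue = (5 + 180) mod 360
= 185 mod 360
= 185°


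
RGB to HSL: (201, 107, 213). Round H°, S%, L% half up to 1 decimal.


Normalize: R'=201/255≈0.7882, G'=107/255≈0.4196, B'=213/255≈0.8353
Max=213/255, Min=107/255, Δ=Max-Min=106/255
L = (Max+Min)/2 = (213+107)/510 = 320/510 = 0.62745… → L = 62.7%
L > 0.5 → S = Δ/(2-Max-Min) = 106/(510-213-107) = 106/190 = 0.55789… → S = 55.8%
(the 1/255 factors cancel in S and H, so raw channel differences can be used)
Max is B' → H = 60 × ((R-G)/Δ + 4) = 60 × ((201-107)/106 + 4)
  94/106 + 4 = 0.8867… + 4 = 4.8867…
  H = 60 × 4.8867… = 293.207…° → H = 293.2°
= HSL(293.2°, 55.8%, 62.7%)


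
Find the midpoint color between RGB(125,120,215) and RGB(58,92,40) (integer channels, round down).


Midpoint: each channel = ⌊(C₁+C₂)/2⌋
R: ⌊(125+58)/2⌋ = 91
G: ⌊(120+92)/2⌋ = 106
B: ⌊(215+40)/2⌋ = 127
= RGB(91, 106, 127)


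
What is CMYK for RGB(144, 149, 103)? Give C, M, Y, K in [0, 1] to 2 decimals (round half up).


R'=144/255≈0.5647, G'=149/255≈0.5843, B'=103/255≈0.4039
K = 1 - max(R',G',B') = 1 - 149/255 = 106/255 = 0.41568… → 0.42
(1-R'-K)/(1-K) simplifies to (max-R)/max with max = 149:
C = (149-144)/149 = 5/149 = 0.03355… → 0.03
M = (149-149)/149 = 0/149 = 0 → 0.00
Y = (149-103)/149 = 46/149 = 0.30872… → 0.31
= CMYK(0.03, 0.00, 0.31, 0.42)


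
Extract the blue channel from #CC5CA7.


Color: #CC5CA7
R = CC = 204
G = 5C = 92
B = A7 = 167
Blue = 167


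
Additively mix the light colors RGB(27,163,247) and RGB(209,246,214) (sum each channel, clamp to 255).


Additive: each channel = min(255, C₁+C₂)
R: 27+209 = 236 → 236
G: 163+246 = 409 → 255
B: 247+214 = 461 → 255
= RGB(236, 255, 255)


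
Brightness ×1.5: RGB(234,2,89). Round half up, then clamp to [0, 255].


Multiply each channel by 1.5, round half up, clamp to [0, 255]
R: 234×1.5 = 351 → clamp → 255
G: 2×1.5 = 3
B: 89×1.5 = 133.5 → round → 134
= RGB(255, 3, 134)


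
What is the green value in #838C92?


Color: #838C92
R = 83 = 131
G = 8C = 140
B = 92 = 146
Green = 140


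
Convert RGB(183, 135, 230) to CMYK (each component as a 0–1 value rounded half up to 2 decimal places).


R'=183/255≈0.7176, G'=135/255≈0.5294, B'=230/255≈0.9020
K = 1 - max(R',G',B') = 1 - 230/255 = 25/255 = 0.09803… → 0.10
(1-R'-K)/(1-K) simplifies to (max-R)/max with max = 230:
C = (230-183)/230 = 47/230 = 0.20434… → 0.20
M = (230-135)/230 = 95/230 = 0.41304… → 0.41
Y = (230-230)/230 = 0/230 = 0 → 0.00
= CMYK(0.20, 0.41, 0.00, 0.10)


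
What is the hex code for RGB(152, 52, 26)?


R = 152 → 98 (hex)
G = 52 → 34 (hex)
B = 26 → 1A (hex)
Hex = #98341A


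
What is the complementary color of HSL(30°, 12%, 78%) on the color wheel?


Complement = opposite side of color wheel = hue + 180°
H' = (30 + 180) mod 360 = 210°
S and L unchanged.
= HSL(210°, 12%, 78%)


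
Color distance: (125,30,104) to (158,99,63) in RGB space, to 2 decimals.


d = √[(R₁-R₂)² + (G₁-G₂)² + (B₁-B₂)²]
d = √[(125-158)² + (30-99)² + (104-63)²]
d = √[1089 + 4761 + 1681]
d = √7531
d ≈ 86.78


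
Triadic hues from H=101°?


Triadic: equally spaced at 120° intervals
H1 = 101°
H2 = (101 + 120) mod 360 = 221°
H3 = (101 + 240) mod 360 = 341°
Triadic = 101°, 221°, 341°


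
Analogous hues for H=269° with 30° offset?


Base hue: 269°
Left analog: (269 - 30) mod 360 = 239°
Right analog: (269 + 30) mod 360 = 299°
Analogous hues = 239° and 299°


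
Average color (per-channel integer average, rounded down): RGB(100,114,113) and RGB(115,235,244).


Midpoint: each channel = ⌊(C₁+C₂)/2⌋
R: ⌊(100+115)/2⌋ = 107
G: ⌊(114+235)/2⌋ = 174
B: ⌊(113+244)/2⌋ = 178
= RGB(107, 174, 178)


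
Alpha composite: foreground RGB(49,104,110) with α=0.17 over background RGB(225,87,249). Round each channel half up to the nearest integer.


C = α×F + (1-α)×B, with 1-α = 0.83
R: 0.17×49 + 0.83×225 = 8.33 + 186.75 = 195.08 → 195
G: 0.17×104 + 0.83×87 = 17.68 + 72.21 = 89.89 → 90
B: 0.17×110 + 0.83×249 = 18.70 + 206.67 = 225.37 → 225
= RGB(195, 90, 225)


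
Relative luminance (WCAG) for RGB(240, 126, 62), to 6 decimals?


Linearize each channel (sRGB transfer function): c = v/255; c_lin = c/12.92 if c ≤ 0.04045, else ((c+0.055)/1.055)^2.4
  R: 240/255 ≈ 0.941176 > 0.04045 → ((0.941176+0.055)/1.055)^2.4 ≈ 0.871367
  G: 126/255 ≈ 0.494118 > 0.04045 → ((0.494118+0.055)/1.055)^2.4 ≈ 0.208637
  B: 62/255 ≈ 0.243137 > 0.04045 → ((0.243137+0.055)/1.055)^2.4 ≈ 0.048172
R_lin = 0.871367, G_lin = 0.208637, B_lin = 0.048172
L = 0.2126×R + 0.7152×G + 0.0722×B
L = 0.2126×0.871367 + 0.7152×0.208637 + 0.0722×0.048172
L ≈ 0.337948


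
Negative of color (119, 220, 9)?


Invert: (255-R, 255-G, 255-B)
R: 255-119 = 136
G: 255-220 = 35
B: 255-9 = 246
= RGB(136, 35, 246)


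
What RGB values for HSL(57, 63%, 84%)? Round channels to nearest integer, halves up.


H=57°, S=0.63, L=0.84
C = (1-|2L-1|)×S = (1-|0.68|)×0.63 = 0.2016
H' = H/60 = 57/60 ≈ 0.9500; X = C×(1-|H' mod 2 - 1|) = 0.19152
m = L - C/2 = 0.84 - 0.1008 = 0.7392
Sector ⌊H'⌋ = 0 → (R',G',B') = (0.2016, 0.19152, 0.0)
RGB = ((R'+m)×255, (G'+m)×255, (B'+m)×255) = (239.904, 237.3336, 188.496)
Round half up → RGB(240, 237, 188)


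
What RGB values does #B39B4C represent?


B3 → 179 (R)
9B → 155 (G)
4C → 76 (B)
= RGB(179, 155, 76)


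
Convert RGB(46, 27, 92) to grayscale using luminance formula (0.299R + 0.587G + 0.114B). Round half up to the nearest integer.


Gray = 0.299×R + 0.587×G + 0.114×B
Gray = 0.299×46 + 0.587×27 + 0.114×92
Gray = 13.754 + 15.849 + 10.488
Gray = 40.091 → round half up → 40
Gray = 40


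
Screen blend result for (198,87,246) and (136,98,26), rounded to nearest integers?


Screen: C = 255 - (255-A)×(255-B)/255, rounded to nearest integer
R: 255 - (255-198)×(255-136)/255 = 255 - 6783/255 ≈ 255 - 26.600 = 228.400 → 228
G: 255 - (255-87)×(255-98)/255 = 255 - 26376/255 ≈ 255 - 103.435 = 151.565 → 152
B: 255 - (255-246)×(255-26)/255 = 255 - 2061/255 ≈ 255 - 8.082 = 246.918 → 247
= RGB(228, 152, 247)


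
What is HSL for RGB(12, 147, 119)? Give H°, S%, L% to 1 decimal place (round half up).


Normalize: R'=12/255≈0.0471, G'=147/255≈0.5765, B'=119/255≈0.4667
Max=147/255, Min=12/255, Δ=Max-Min=135/255
L = (Max+Min)/2 = (147+12)/510 = 159/510 = 0.31176… → L = 31.2%
L ≤ 0.5 → S = Δ/(Max+Min) = 135/(147+12) = 135/159 = 0.84905… → S = 84.9%
(the 1/255 factors cancel in S and H, so raw channel differences can be used)
Max is G' → H = 60 × ((B-R)/Δ + 2) = 60 × ((119-12)/135 + 2)
  107/135 + 2 = 0.7925… + 2 = 2.7925…
  H = 60 × 2.7925… = 167.555…° → H = 167.6°
= HSL(167.6°, 84.9%, 31.2%)


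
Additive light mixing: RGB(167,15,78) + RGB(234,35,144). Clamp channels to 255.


Additive: each channel = min(255, C₁+C₂)
R: 167+234 = 401 → 255
G: 15+35 = 50 → 50
B: 78+144 = 222 → 222
= RGB(255, 50, 222)


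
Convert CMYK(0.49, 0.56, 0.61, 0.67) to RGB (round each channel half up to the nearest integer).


R = 255 × (1-C) × (1-K) = 255 × 0.51 × 0.33 = 42.9165 → 43
G = 255 × (1-M) × (1-K) = 255 × 0.44 × 0.33 = 37.026 → 37
B = 255 × (1-Y) × (1-K) = 255 × 0.39 × 0.33 = 32.8185 → 33
= RGB(43, 37, 33)


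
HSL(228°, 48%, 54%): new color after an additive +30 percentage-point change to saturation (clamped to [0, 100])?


Original S = 48%
Adjustment = +30 percentage points
New S = 48 + (30) = 78
Clamp to [0, 100] → 78
= HSL(228°, 78%, 54%)


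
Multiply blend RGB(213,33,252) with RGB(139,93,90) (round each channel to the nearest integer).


Multiply: C = A×B/255, rounded to nearest integer
R: 213×139/255 = 29607/255 ≈ 116.106 → 116
G: 33×93/255 = 3069/255 ≈ 12.035 → 12
B: 252×90/255 = 22680/255 ≈ 88.941 → 89
= RGB(116, 12, 89)


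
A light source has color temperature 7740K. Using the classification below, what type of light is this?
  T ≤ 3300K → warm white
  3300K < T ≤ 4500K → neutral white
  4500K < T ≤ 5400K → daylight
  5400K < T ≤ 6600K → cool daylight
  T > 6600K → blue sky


Temperature: 7740K
7740K > 6600K → blue sky
Classification: blue sky


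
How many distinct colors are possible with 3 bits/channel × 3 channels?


Total bits = 3 bits/channel × 3 channels = 9 bits
Distinct colors = 2^9
= 512 colors


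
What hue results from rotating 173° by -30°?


New hue = (H + rotation) mod 360
New hue = (173 -30) mod 360
= 143 mod 360
= 143°


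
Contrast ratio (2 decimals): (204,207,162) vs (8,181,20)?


Linearize each sRGB channel c=v/255: c/12.92 if c ≤ 0.04045 else ((c+0.055)/1.055)^2.4
L = 0.2126×R_lin + 0.7152×G_lin + 0.0722×B_lin
Color 1 (204,207,162):
  R=204: 204/255≈0.8000 > 0.04045 → ((0.8000+0.055)/1.055)^2.4 ≈ 0.60383
  G=207: 207/255≈0.8118 > 0.04045 → ((0.8118+0.055)/1.055)^2.4 ≈ 0.62396
  B=162: 162/255≈0.6353 > 0.04045 → ((0.6353+0.055)/1.055)^2.4 ≈ 0.36131
  L1 = 0.2126×0.60383 + 0.7152×0.62396 + 0.0722×0.36131 ≈ 0.60072
Color 2 (8,181,20):
  R=8: 8/255≈0.0314 ≤ 0.04045 → 0.0314/12.92 ≈ 0.00243
  G=181: 181/255≈0.7098 > 0.04045 → ((0.7098+0.055)/1.055)^2.4 ≈ 0.46208
  B=20: 20/255≈0.0784 > 0.04045 → ((0.0784+0.055)/1.055)^2.4 ≈ 0.00700
  L2 = 0.2126×0.00243 + 0.7152×0.46208 + 0.0722×0.00700 ≈ 0.33150
Lighter = 0.60072, Darker = 0.33150
Ratio = (L_lighter + 0.05) / (L_darker + 0.05)
Ratio = (0.60072 + 0.05) / (0.33150 + 0.05) = 0.65072 / 0.38150 ≈ 1.7057
Ratio ≈ 1.71:1


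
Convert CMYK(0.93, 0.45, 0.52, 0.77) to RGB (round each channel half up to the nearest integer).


R = 255 × (1-C) × (1-K) = 255 × 0.07 × 0.23 = 4.1055 → 4
G = 255 × (1-M) × (1-K) = 255 × 0.55 × 0.23 = 32.2575 → 32
B = 255 × (1-Y) × (1-K) = 255 × 0.48 × 0.23 = 28.152 → 28
= RGB(4, 32, 28)


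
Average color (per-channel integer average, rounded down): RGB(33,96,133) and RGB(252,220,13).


Midpoint: each channel = ⌊(C₁+C₂)/2⌋
R: ⌊(33+252)/2⌋ = 142
G: ⌊(96+220)/2⌋ = 158
B: ⌊(133+13)/2⌋ = 73
= RGB(142, 158, 73)


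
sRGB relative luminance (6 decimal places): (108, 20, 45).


Linearize each channel (sRGB transfer function): c = v/255; c_lin = c/12.92 if c ≤ 0.04045, else ((c+0.055)/1.055)^2.4
  R: 108/255 ≈ 0.423529 > 0.04045 → ((0.423529+0.055)/1.055)^2.4 ≈ 0.149960
  G: 20/255 ≈ 0.078431 > 0.04045 → ((0.078431+0.055)/1.055)^2.4 ≈ 0.006995
  B: 45/255 ≈ 0.176471 > 0.04045 → ((0.176471+0.055)/1.055)^2.4 ≈ 0.026241
R_lin = 0.149960, G_lin = 0.006995, B_lin = 0.026241
L = 0.2126×R + 0.7152×G + 0.0722×B
L = 0.2126×0.149960 + 0.7152×0.006995 + 0.0722×0.026241
L ≈ 0.038779


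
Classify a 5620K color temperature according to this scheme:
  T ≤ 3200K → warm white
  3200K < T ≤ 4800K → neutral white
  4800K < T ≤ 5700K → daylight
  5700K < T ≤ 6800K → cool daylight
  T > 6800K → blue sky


Temperature: 5620K
4800K < 5620K ≤ 5700K → daylight
Classification: daylight


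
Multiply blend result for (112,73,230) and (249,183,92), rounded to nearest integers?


Multiply: C = A×B/255, rounded to nearest integer
R: 112×249/255 = 27888/255 ≈ 109.365 → 109
G: 73×183/255 = 13359/255 ≈ 52.388 → 52
B: 230×92/255 = 21160/255 ≈ 82.980 → 83
= RGB(109, 52, 83)


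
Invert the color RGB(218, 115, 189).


Invert: (255-R, 255-G, 255-B)
R: 255-218 = 37
G: 255-115 = 140
B: 255-189 = 66
= RGB(37, 140, 66)


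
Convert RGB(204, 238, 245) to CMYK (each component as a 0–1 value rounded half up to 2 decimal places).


R'=204/255≈0.8000, G'=238/255≈0.9333, B'=245/255≈0.9608
K = 1 - max(R',G',B') = 1 - 245/255 = 10/255 = 0.03921… → 0.04
(1-R'-K)/(1-K) simplifies to (max-R)/max with max = 245:
C = (245-204)/245 = 41/245 = 0.16734… → 0.17
M = (245-238)/245 = 7/245 = 0.02857… → 0.03
Y = (245-245)/245 = 0/245 = 0 → 0.00
= CMYK(0.17, 0.03, 0.00, 0.04)


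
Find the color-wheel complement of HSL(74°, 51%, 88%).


Complement = opposite side of color wheel = hue + 180°
H' = (74 + 180) mod 360 = 254°
S and L unchanged.
= HSL(254°, 51%, 88%)


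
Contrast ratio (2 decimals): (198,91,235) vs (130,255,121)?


Linearize each sRGB channel c=v/255: c/12.92 if c ≤ 0.04045 else ((c+0.055)/1.055)^2.4
L = 0.2126×R_lin + 0.7152×G_lin + 0.0722×B_lin
Color 1 (198,91,235):
  R=198: 198/255≈0.7765 > 0.04045 → ((0.7765+0.055)/1.055)^2.4 ≈ 0.56471
  G=91: 91/255≈0.3569 > 0.04045 → ((0.3569+0.055)/1.055)^2.4 ≈ 0.10462
  B=235: 235/255≈0.9216 > 0.04045 → ((0.9216+0.055)/1.055)^2.4 ≈ 0.83077
  L1 = 0.2126×0.56471 + 0.7152×0.10462 + 0.0722×0.83077 ≈ 0.25486
Color 2 (130,255,121):
  R=130: 130/255≈0.5098 > 0.04045 → ((0.5098+0.055)/1.055)^2.4 ≈ 0.22323
  G=255: 255/255≈1.0000 > 0.04045 → ((1.0000+0.055)/1.055)^2.4 ≈ 1.00000
  B=121: 121/255≈0.4745 > 0.04045 → ((0.4745+0.055)/1.055)^2.4 ≈ 0.19120
  L2 = 0.2126×0.22323 + 0.7152×1.00000 + 0.0722×0.19120 ≈ 0.77646
Lighter = 0.77646, Darker = 0.25486
Ratio = (L_lighter + 0.05) / (L_darker + 0.05)
Ratio = (0.77646 + 0.05) / (0.25486 + 0.05) = 0.82646 / 0.30486 ≈ 2.7110
Ratio ≈ 2.71:1


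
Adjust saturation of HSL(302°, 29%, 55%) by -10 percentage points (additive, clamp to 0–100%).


Original S = 29%
Adjustment = -10 percentage points
New S = 29 + (-10) = 19
Clamp to [0, 100] → 19
= HSL(302°, 19%, 55%)


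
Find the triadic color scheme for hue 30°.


Triadic: equally spaced at 120° intervals
H1 = 30°
H2 = (30 + 120) mod 360 = 150°
H3 = (30 + 240) mod 360 = 270°
Triadic = 30°, 150°, 270°


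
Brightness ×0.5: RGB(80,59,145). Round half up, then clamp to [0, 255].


Multiply each channel by 0.5, round half up, clamp to [0, 255]
R: 80×0.5 = 40
G: 59×0.5 = 29.5 → round → 30
B: 145×0.5 = 72.5 → round → 73
= RGB(40, 30, 73)


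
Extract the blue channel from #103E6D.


Color: #103E6D
R = 10 = 16
G = 3E = 62
B = 6D = 109
Blue = 109


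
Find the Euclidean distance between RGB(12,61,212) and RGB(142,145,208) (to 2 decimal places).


d = √[(R₁-R₂)² + (G₁-G₂)² + (B₁-B₂)²]
d = √[(12-142)² + (61-145)² + (212-208)²]
d = √[16900 + 7056 + 16]
d = √23972
d ≈ 154.83


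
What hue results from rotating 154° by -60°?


New hue = (H + rotation) mod 360
New hue = (154 -60) mod 360
= 94 mod 360
= 94°


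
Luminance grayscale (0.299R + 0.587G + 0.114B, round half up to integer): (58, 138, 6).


Gray = 0.299×R + 0.587×G + 0.114×B
Gray = 0.299×58 + 0.587×138 + 0.114×6
Gray = 17.342 + 81.006 + 0.684
Gray = 99.032 → round half up → 99
Gray = 99


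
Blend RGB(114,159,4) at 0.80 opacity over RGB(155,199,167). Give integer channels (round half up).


C = α×F + (1-α)×B, with 1-α = 0.20
R: 0.80×114 + 0.20×155 = 91.20 + 31.00 = 122.20 → 122
G: 0.80×159 + 0.20×199 = 127.20 + 39.80 = 167.00 → 167
B: 0.80×4 + 0.20×167 = 3.20 + 33.40 = 36.60 → 37
= RGB(122, 167, 37)


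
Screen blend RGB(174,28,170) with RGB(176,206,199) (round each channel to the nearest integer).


Screen: C = 255 - (255-A)×(255-B)/255, rounded to nearest integer
R: 255 - (255-174)×(255-176)/255 = 255 - 6399/255 ≈ 255 - 25.094 = 229.906 → 230
G: 255 - (255-28)×(255-206)/255 = 255 - 11123/255 ≈ 255 - 43.620 = 211.380 → 211
B: 255 - (255-170)×(255-199)/255 = 255 - 4760/255 ≈ 255 - 18.667 = 236.333 → 236
= RGB(230, 211, 236)


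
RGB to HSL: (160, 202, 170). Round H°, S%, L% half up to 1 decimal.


Normalize: R'=160/255≈0.6275, G'=202/255≈0.7922, B'=170/255≈0.6667
Max=202/255, Min=160/255, Δ=Max-Min=42/255
L = (Max+Min)/2 = (202+160)/510 = 362/510 = 0.70980… → L = 71.0%
L > 0.5 → S = Δ/(2-Max-Min) = 42/(510-202-160) = 42/148 = 0.28378… → S = 28.4%
(the 1/255 factors cancel in S and H, so raw channel differences can be used)
Max is G' → H = 60 × ((B-R)/Δ + 2) = 60 × ((170-160)/42 + 2)
  10/42 + 2 = 0.2380… + 2 = 2.2380…
  H = 60 × 2.2380… = 134.285…° → H = 134.3°
= HSL(134.3°, 28.4%, 71.0%)


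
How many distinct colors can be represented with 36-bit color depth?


Colors = 2^bits = 2^36
= 68,719,476,736 colors


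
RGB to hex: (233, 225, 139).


R = 233 → E9 (hex)
G = 225 → E1 (hex)
B = 139 → 8B (hex)
Hex = #E9E18B


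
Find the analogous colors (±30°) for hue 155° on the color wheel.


Base hue: 155°
Left analog: (155 - 30) mod 360 = 125°
Right analog: (155 + 30) mod 360 = 185°
Analogous hues = 125° and 185°


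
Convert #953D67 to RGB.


95 → 149 (R)
3D → 61 (G)
67 → 103 (B)
= RGB(149, 61, 103)


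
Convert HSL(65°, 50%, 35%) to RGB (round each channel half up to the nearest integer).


H=65°, S=0.50, L=0.35
C = (1-|2L-1|)×S = (1-|-0.30|)×0.50 = 0.35
H' = H/60 = 65/60 ≈ 1.0833; X = C×(1-|H' mod 2 - 1|) ≈ 0.3208
m = L - C/2 = 0.35 - 0.175 = 0.175
Sector ⌊H'⌋ = 1 → (R',G',B') = (≈0.3208, 0.35, 0.0)
RGB = ((R'+m)×255, (G'+m)×255, (B'+m)×255) = (126.4375, 133.875, 44.625)
Round half up → RGB(126, 134, 45)


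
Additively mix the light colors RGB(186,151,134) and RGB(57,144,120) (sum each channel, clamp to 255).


Additive: each channel = min(255, C₁+C₂)
R: 186+57 = 243 → 243
G: 151+144 = 295 → 255
B: 134+120 = 254 → 254
= RGB(243, 255, 254)


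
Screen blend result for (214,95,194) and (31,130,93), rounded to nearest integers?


Screen: C = 255 - (255-A)×(255-B)/255, rounded to nearest integer
R: 255 - (255-214)×(255-31)/255 = 255 - 9184/255 ≈ 255 - 36.016 = 218.984 → 219
G: 255 - (255-95)×(255-130)/255 = 255 - 20000/255 ≈ 255 - 78.431 = 176.569 → 177
B: 255 - (255-194)×(255-93)/255 = 255 - 9882/255 ≈ 255 - 38.753 = 216.247 → 216
= RGB(219, 177, 216)


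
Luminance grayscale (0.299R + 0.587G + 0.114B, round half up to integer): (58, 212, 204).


Gray = 0.299×R + 0.587×G + 0.114×B
Gray = 0.299×58 + 0.587×212 + 0.114×204
Gray = 17.342 + 124.444 + 23.256
Gray = 165.042 → round half up → 165
Gray = 165


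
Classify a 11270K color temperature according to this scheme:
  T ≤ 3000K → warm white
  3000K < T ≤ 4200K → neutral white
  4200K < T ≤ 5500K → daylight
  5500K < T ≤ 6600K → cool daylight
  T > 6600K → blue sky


Temperature: 11270K
11270K > 6600K → blue sky
Classification: blue sky


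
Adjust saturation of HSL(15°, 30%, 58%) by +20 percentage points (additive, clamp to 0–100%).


Original S = 30%
Adjustment = +20 percentage points
New S = 30 + (20) = 50
Clamp to [0, 100] → 50
= HSL(15°, 50%, 58%)


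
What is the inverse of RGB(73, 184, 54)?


Invert: (255-R, 255-G, 255-B)
R: 255-73 = 182
G: 255-184 = 71
B: 255-54 = 201
= RGB(182, 71, 201)


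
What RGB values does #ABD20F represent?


AB → 171 (R)
D2 → 210 (G)
0F → 15 (B)
= RGB(171, 210, 15)


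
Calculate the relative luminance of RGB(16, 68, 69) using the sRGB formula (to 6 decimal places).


Linearize each channel (sRGB transfer function): c = v/255; c_lin = c/12.92 if c ≤ 0.04045, else ((c+0.055)/1.055)^2.4
  R: 16/255 ≈ 0.062745 > 0.04045 → ((0.062745+0.055)/1.055)^2.4 ≈ 0.005182
  G: 68/255 ≈ 0.266667 > 0.04045 → ((0.266667+0.055)/1.055)^2.4 ≈ 0.057805
  B: 69/255 ≈ 0.270588 > 0.04045 → ((0.270588+0.055)/1.055)^2.4 ≈ 0.059511
R_lin = 0.005182, G_lin = 0.057805, B_lin = 0.059511
L = 0.2126×R + 0.7152×G + 0.0722×B
L = 0.2126×0.005182 + 0.7152×0.057805 + 0.0722×0.059511
L ≈ 0.046741


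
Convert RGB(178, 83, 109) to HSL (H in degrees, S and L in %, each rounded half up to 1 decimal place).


Normalize: R'=178/255≈0.6980, G'=83/255≈0.3255, B'=109/255≈0.4275
Max=178/255, Min=83/255, Δ=Max-Min=95/255
L = (Max+Min)/2 = (178+83)/510 = 261/510 = 0.51176… → L = 51.2%
L > 0.5 → S = Δ/(2-Max-Min) = 95/(510-178-83) = 95/249 = 0.38152… → S = 38.2%
(the 1/255 factors cancel in S and H, so raw channel differences can be used)
Max is R' → H = 60 × (((G-B)/Δ) mod 6) = 60 × (((83-109)/95) mod 6)
  (-26)/95 = -0.2736…; negative, so add 6 → 5.7263…
  H = 60 × 5.7263… = 343.578…° → H = 343.6°
= HSL(343.6°, 38.2%, 51.2%)
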